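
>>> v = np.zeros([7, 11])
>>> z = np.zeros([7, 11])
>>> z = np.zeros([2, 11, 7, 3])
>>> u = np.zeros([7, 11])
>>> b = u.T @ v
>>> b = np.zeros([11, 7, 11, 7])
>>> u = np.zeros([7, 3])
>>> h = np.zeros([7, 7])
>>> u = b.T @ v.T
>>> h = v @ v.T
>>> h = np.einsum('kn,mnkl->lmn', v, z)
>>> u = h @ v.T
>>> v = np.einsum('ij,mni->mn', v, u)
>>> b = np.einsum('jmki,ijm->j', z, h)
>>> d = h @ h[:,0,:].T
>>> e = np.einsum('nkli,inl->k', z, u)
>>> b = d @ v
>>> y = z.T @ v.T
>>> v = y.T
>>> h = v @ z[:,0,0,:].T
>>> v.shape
(3, 11, 7, 3)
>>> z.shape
(2, 11, 7, 3)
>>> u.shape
(3, 2, 7)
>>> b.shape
(3, 2, 2)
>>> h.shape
(3, 11, 7, 2)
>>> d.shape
(3, 2, 3)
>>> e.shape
(11,)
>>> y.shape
(3, 7, 11, 3)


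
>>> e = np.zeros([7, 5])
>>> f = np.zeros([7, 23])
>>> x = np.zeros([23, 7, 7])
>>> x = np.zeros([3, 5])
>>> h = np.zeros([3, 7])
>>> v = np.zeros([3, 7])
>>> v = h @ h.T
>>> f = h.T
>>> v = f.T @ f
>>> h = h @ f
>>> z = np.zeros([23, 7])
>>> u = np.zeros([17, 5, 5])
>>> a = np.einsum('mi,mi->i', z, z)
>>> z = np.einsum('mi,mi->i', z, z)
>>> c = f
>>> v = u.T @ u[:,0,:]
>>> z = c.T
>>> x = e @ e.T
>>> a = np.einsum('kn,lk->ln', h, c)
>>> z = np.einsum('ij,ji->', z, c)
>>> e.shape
(7, 5)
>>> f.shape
(7, 3)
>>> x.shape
(7, 7)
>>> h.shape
(3, 3)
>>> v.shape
(5, 5, 5)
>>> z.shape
()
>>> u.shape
(17, 5, 5)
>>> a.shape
(7, 3)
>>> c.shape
(7, 3)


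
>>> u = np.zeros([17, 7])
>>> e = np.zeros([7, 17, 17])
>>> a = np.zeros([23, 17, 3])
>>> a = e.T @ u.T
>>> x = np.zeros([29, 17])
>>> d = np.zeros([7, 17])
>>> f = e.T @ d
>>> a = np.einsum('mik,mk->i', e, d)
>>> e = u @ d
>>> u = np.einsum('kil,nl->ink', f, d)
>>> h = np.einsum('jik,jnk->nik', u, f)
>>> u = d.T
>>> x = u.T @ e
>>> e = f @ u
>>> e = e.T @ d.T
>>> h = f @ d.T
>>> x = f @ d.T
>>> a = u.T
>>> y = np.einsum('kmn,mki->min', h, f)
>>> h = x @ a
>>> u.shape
(17, 7)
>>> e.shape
(7, 17, 7)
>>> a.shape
(7, 17)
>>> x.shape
(17, 17, 7)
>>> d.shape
(7, 17)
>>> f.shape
(17, 17, 17)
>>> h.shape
(17, 17, 17)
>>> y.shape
(17, 17, 7)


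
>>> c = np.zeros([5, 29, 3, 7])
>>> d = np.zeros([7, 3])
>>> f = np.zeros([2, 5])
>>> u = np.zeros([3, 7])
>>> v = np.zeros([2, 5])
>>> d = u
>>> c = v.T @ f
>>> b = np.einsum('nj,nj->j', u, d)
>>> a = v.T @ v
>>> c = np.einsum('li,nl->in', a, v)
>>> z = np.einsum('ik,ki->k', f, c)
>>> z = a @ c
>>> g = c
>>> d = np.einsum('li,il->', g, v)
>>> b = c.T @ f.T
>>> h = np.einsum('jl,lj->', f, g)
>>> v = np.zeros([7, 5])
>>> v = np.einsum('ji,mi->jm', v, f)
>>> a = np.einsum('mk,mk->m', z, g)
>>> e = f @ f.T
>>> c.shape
(5, 2)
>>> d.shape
()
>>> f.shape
(2, 5)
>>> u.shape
(3, 7)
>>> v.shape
(7, 2)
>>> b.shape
(2, 2)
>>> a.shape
(5,)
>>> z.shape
(5, 2)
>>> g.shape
(5, 2)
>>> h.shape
()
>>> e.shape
(2, 2)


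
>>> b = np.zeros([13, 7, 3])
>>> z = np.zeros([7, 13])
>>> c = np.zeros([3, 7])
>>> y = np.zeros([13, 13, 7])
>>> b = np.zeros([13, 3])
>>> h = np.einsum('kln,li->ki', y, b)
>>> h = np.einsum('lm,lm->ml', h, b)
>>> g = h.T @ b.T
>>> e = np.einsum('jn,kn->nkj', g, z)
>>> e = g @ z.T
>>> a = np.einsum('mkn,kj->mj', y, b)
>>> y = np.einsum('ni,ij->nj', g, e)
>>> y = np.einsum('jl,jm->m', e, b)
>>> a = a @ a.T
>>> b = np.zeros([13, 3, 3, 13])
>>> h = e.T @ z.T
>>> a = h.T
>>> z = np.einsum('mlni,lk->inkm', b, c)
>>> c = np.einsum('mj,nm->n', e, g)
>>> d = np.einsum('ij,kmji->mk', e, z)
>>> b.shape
(13, 3, 3, 13)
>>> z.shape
(13, 3, 7, 13)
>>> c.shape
(13,)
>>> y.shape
(3,)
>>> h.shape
(7, 7)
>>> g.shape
(13, 13)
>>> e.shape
(13, 7)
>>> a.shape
(7, 7)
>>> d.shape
(3, 13)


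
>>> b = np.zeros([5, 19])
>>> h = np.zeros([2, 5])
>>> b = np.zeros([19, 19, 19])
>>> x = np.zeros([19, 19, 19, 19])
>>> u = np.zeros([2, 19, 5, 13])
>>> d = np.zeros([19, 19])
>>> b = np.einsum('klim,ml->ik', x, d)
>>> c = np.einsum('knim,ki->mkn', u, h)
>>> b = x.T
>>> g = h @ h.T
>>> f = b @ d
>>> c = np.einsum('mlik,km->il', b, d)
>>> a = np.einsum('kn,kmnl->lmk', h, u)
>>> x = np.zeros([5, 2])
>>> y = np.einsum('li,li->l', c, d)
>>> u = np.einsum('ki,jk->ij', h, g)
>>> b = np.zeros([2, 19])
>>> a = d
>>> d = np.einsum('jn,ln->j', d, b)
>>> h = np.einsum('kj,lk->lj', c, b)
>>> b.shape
(2, 19)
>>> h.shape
(2, 19)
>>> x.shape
(5, 2)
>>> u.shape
(5, 2)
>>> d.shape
(19,)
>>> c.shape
(19, 19)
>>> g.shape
(2, 2)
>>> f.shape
(19, 19, 19, 19)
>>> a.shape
(19, 19)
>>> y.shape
(19,)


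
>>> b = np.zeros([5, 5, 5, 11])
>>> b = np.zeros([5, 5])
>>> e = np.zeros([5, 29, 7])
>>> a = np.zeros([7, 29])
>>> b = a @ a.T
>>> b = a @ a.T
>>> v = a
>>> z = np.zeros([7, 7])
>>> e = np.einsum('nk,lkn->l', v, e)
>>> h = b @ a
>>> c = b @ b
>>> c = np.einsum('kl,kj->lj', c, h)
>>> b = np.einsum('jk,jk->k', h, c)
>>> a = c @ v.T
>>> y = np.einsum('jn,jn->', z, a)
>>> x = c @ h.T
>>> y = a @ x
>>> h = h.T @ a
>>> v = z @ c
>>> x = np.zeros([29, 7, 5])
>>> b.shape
(29,)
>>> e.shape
(5,)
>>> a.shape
(7, 7)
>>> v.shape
(7, 29)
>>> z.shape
(7, 7)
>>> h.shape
(29, 7)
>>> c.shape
(7, 29)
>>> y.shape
(7, 7)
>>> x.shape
(29, 7, 5)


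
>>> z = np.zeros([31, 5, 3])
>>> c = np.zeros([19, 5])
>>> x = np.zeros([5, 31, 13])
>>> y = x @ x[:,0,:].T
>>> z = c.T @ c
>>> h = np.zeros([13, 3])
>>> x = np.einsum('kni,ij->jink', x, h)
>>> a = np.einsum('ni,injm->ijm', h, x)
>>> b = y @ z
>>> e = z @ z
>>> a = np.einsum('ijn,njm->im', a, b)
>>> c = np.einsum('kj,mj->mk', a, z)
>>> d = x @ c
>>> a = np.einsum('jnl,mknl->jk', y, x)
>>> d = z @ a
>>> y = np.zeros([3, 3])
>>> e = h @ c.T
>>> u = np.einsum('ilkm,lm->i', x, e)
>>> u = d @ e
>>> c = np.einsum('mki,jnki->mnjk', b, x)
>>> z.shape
(5, 5)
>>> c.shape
(5, 13, 3, 31)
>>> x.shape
(3, 13, 31, 5)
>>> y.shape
(3, 3)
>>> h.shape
(13, 3)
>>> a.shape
(5, 13)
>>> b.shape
(5, 31, 5)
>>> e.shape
(13, 5)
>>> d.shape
(5, 13)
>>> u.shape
(5, 5)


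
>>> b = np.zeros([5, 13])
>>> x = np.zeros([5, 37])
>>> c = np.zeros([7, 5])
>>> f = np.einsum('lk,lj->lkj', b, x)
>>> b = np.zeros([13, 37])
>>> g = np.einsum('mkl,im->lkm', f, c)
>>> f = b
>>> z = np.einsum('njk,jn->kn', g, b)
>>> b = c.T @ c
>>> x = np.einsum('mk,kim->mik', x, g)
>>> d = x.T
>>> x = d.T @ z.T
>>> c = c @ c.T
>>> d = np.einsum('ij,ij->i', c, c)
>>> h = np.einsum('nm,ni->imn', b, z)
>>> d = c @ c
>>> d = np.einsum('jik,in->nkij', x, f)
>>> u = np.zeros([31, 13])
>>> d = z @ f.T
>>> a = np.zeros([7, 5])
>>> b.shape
(5, 5)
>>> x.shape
(5, 13, 5)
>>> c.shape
(7, 7)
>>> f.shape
(13, 37)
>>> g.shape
(37, 13, 5)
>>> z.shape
(5, 37)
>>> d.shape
(5, 13)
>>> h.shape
(37, 5, 5)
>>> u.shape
(31, 13)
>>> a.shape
(7, 5)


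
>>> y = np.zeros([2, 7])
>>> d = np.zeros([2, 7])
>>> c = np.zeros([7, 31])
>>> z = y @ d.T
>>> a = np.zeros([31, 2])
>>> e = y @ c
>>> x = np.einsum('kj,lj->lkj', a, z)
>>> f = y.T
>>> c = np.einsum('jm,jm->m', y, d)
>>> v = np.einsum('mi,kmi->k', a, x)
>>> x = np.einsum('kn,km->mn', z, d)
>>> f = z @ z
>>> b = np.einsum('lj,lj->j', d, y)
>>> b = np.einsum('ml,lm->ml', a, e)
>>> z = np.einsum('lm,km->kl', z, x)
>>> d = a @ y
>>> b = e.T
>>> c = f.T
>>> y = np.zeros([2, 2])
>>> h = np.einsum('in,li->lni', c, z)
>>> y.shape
(2, 2)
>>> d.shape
(31, 7)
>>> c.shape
(2, 2)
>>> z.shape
(7, 2)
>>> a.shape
(31, 2)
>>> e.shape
(2, 31)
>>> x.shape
(7, 2)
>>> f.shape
(2, 2)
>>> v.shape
(2,)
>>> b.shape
(31, 2)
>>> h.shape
(7, 2, 2)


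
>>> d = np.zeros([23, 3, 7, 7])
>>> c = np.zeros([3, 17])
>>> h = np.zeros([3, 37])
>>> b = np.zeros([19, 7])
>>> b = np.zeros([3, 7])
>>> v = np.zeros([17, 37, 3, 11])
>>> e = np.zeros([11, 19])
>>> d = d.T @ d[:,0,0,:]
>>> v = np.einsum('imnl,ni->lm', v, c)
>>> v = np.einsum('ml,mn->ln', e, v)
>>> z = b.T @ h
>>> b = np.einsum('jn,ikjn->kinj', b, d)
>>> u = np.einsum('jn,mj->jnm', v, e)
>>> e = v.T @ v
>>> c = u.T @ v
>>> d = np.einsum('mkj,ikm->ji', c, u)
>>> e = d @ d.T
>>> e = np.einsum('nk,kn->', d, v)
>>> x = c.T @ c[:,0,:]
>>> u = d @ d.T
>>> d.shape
(37, 19)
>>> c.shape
(11, 37, 37)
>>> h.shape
(3, 37)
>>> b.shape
(7, 7, 7, 3)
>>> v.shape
(19, 37)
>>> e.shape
()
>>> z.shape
(7, 37)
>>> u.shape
(37, 37)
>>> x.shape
(37, 37, 37)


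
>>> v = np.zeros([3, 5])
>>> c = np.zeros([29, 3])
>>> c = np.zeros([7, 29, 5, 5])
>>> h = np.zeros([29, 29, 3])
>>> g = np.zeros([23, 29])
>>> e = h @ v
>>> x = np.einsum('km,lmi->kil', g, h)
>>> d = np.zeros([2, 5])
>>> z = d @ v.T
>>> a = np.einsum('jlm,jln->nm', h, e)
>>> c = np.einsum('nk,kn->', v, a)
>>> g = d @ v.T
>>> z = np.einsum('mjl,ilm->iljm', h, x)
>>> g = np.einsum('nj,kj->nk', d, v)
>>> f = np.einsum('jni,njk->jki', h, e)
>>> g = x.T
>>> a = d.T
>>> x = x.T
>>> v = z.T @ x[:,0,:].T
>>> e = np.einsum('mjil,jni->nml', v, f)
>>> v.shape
(29, 29, 3, 29)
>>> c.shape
()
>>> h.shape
(29, 29, 3)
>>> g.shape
(29, 3, 23)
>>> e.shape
(5, 29, 29)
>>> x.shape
(29, 3, 23)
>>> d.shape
(2, 5)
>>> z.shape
(23, 3, 29, 29)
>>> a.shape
(5, 2)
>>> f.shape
(29, 5, 3)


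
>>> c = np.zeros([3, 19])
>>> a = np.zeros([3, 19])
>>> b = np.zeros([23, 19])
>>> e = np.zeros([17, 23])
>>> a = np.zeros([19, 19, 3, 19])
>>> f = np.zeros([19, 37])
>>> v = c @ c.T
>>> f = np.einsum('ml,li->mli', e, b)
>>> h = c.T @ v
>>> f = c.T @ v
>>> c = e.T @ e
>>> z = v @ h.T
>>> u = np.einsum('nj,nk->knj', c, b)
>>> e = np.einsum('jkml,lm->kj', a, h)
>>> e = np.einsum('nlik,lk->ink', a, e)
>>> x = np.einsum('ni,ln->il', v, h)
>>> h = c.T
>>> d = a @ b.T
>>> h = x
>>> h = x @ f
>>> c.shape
(23, 23)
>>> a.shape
(19, 19, 3, 19)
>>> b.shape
(23, 19)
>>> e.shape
(3, 19, 19)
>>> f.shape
(19, 3)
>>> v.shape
(3, 3)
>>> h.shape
(3, 3)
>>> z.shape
(3, 19)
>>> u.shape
(19, 23, 23)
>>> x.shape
(3, 19)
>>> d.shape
(19, 19, 3, 23)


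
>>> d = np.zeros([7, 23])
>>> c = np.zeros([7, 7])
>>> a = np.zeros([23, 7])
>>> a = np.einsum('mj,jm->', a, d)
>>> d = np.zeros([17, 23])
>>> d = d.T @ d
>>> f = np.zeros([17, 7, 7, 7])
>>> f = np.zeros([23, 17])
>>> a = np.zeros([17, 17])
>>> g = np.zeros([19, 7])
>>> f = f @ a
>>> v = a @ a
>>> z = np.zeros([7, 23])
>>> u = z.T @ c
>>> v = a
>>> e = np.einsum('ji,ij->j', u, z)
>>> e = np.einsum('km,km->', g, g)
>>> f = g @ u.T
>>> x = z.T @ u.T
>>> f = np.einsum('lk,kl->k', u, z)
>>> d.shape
(23, 23)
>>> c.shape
(7, 7)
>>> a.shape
(17, 17)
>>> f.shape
(7,)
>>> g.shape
(19, 7)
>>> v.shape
(17, 17)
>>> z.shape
(7, 23)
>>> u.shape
(23, 7)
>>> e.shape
()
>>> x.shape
(23, 23)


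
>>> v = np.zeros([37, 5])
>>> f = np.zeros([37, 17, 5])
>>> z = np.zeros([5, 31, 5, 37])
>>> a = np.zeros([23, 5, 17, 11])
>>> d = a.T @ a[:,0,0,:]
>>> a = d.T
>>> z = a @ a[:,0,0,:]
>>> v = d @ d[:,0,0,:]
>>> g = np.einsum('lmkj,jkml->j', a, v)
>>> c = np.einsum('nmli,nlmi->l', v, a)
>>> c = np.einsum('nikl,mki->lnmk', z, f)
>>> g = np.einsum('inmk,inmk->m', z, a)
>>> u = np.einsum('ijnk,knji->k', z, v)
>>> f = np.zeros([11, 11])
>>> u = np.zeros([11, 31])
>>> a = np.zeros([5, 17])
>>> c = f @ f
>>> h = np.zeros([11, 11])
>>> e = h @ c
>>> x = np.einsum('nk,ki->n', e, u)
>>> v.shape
(11, 17, 5, 11)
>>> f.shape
(11, 11)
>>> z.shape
(11, 5, 17, 11)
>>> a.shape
(5, 17)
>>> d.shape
(11, 17, 5, 11)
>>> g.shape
(17,)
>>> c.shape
(11, 11)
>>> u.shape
(11, 31)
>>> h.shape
(11, 11)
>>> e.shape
(11, 11)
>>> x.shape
(11,)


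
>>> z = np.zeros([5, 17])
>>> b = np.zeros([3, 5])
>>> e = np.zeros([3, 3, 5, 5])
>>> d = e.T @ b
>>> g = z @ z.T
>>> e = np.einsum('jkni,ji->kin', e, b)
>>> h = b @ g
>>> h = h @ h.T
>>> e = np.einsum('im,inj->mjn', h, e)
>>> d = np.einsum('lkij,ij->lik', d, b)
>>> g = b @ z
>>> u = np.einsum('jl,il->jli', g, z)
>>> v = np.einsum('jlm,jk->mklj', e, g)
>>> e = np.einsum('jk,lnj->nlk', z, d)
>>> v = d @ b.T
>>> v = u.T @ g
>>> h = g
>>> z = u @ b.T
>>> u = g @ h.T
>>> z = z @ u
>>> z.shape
(3, 17, 3)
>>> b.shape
(3, 5)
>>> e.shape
(3, 5, 17)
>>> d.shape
(5, 3, 5)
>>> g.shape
(3, 17)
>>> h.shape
(3, 17)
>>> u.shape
(3, 3)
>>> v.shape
(5, 17, 17)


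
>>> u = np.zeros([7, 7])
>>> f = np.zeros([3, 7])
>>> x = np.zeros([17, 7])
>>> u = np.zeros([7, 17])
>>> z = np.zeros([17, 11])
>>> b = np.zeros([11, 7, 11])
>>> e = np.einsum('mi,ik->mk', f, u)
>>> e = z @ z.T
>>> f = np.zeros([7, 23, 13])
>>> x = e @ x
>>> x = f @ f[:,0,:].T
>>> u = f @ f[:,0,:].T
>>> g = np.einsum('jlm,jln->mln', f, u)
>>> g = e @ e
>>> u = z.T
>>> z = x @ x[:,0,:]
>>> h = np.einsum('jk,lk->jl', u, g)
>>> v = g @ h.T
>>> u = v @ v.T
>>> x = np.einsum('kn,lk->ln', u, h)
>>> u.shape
(17, 17)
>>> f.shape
(7, 23, 13)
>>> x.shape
(11, 17)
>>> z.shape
(7, 23, 7)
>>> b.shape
(11, 7, 11)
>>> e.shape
(17, 17)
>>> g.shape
(17, 17)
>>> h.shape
(11, 17)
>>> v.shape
(17, 11)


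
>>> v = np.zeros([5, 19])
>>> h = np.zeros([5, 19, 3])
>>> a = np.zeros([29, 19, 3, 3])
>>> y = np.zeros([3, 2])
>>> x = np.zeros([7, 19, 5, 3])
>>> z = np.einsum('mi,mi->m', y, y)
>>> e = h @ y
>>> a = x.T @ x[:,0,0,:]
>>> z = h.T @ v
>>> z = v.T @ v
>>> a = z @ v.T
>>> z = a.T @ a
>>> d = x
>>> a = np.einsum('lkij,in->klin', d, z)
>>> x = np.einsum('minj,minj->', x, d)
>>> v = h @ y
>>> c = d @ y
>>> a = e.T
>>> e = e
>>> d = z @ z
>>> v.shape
(5, 19, 2)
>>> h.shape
(5, 19, 3)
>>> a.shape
(2, 19, 5)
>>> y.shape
(3, 2)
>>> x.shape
()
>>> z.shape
(5, 5)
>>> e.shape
(5, 19, 2)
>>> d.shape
(5, 5)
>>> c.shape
(7, 19, 5, 2)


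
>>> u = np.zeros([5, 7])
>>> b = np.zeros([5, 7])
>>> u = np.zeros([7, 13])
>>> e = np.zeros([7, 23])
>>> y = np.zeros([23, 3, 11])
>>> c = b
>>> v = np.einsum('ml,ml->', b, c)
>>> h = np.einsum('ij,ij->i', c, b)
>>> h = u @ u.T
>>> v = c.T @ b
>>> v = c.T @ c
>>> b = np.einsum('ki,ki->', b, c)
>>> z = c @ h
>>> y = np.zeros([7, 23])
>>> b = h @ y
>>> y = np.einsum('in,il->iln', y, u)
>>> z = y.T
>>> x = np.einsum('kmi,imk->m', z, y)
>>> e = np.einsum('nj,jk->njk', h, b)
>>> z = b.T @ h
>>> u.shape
(7, 13)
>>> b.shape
(7, 23)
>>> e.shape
(7, 7, 23)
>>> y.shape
(7, 13, 23)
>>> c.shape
(5, 7)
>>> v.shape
(7, 7)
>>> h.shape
(7, 7)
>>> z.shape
(23, 7)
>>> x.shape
(13,)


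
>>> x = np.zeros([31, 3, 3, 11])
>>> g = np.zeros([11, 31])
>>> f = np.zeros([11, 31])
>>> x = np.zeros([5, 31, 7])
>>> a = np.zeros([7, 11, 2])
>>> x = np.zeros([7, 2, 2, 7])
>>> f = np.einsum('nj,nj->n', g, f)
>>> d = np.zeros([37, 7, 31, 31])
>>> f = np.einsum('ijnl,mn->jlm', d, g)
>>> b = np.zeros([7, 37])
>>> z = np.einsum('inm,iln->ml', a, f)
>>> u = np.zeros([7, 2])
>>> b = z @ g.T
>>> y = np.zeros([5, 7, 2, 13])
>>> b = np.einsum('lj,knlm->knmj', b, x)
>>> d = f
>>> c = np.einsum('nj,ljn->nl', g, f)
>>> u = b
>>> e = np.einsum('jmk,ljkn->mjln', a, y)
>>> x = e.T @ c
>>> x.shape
(13, 5, 7, 7)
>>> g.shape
(11, 31)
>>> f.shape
(7, 31, 11)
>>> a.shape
(7, 11, 2)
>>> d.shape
(7, 31, 11)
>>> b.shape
(7, 2, 7, 11)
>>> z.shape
(2, 31)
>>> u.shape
(7, 2, 7, 11)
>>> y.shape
(5, 7, 2, 13)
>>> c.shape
(11, 7)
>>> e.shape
(11, 7, 5, 13)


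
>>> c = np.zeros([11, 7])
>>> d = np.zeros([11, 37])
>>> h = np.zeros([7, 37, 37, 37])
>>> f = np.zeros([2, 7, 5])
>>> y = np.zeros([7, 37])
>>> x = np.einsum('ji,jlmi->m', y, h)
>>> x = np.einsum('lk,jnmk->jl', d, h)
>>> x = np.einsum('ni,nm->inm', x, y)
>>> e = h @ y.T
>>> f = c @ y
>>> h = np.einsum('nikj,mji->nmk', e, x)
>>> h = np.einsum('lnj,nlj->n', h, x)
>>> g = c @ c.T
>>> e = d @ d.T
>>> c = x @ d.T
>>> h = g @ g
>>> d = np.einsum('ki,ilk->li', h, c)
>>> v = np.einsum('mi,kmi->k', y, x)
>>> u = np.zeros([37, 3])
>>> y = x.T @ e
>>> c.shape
(11, 7, 11)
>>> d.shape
(7, 11)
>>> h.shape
(11, 11)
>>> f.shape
(11, 37)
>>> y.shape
(37, 7, 11)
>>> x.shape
(11, 7, 37)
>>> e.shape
(11, 11)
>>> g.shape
(11, 11)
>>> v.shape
(11,)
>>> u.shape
(37, 3)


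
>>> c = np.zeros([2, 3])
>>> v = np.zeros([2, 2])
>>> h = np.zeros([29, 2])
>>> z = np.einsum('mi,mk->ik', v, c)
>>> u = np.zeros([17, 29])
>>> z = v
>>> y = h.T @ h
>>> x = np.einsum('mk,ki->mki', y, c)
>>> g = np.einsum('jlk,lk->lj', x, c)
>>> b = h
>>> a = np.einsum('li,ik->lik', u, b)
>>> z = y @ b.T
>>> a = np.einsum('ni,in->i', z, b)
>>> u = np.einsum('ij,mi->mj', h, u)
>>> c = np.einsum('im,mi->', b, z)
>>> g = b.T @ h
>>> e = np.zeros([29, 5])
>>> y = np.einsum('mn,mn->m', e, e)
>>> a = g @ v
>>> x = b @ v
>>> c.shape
()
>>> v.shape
(2, 2)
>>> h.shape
(29, 2)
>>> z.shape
(2, 29)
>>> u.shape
(17, 2)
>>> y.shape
(29,)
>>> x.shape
(29, 2)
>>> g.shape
(2, 2)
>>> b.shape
(29, 2)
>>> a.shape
(2, 2)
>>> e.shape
(29, 5)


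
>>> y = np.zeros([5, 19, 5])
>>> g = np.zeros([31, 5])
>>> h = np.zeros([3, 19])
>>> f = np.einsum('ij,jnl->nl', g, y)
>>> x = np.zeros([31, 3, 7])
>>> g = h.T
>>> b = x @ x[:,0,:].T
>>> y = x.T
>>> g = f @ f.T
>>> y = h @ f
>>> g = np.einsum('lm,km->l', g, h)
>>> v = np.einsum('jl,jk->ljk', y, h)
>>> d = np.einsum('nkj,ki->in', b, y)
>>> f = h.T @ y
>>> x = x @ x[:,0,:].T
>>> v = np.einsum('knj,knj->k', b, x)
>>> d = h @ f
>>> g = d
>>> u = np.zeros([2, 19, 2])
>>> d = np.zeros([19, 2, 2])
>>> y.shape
(3, 5)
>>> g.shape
(3, 5)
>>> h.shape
(3, 19)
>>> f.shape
(19, 5)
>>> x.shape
(31, 3, 31)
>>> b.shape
(31, 3, 31)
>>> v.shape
(31,)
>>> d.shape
(19, 2, 2)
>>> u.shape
(2, 19, 2)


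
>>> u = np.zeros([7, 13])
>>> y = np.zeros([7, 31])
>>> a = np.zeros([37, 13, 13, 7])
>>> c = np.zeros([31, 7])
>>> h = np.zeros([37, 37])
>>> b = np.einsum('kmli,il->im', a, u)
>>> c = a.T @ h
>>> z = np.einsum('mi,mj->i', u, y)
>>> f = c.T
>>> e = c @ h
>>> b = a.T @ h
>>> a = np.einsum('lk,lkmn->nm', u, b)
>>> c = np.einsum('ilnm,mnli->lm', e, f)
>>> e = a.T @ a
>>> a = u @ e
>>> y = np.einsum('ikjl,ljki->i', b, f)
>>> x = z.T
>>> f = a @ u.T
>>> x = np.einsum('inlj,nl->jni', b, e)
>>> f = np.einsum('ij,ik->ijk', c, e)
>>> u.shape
(7, 13)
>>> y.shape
(7,)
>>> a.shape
(7, 13)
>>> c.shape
(13, 37)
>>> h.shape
(37, 37)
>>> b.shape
(7, 13, 13, 37)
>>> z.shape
(13,)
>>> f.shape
(13, 37, 13)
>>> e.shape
(13, 13)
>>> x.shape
(37, 13, 7)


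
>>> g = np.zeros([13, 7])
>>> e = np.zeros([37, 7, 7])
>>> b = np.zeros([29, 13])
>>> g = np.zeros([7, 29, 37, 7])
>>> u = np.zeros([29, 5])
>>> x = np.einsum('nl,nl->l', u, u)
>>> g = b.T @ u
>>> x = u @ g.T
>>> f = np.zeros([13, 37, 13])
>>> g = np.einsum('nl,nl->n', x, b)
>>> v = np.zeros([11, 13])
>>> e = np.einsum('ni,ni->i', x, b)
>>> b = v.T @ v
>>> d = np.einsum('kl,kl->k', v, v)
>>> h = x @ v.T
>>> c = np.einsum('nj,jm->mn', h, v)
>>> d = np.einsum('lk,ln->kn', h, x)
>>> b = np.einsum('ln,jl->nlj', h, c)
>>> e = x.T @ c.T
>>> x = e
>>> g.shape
(29,)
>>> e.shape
(13, 13)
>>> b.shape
(11, 29, 13)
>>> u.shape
(29, 5)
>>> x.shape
(13, 13)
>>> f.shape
(13, 37, 13)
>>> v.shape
(11, 13)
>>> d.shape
(11, 13)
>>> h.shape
(29, 11)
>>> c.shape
(13, 29)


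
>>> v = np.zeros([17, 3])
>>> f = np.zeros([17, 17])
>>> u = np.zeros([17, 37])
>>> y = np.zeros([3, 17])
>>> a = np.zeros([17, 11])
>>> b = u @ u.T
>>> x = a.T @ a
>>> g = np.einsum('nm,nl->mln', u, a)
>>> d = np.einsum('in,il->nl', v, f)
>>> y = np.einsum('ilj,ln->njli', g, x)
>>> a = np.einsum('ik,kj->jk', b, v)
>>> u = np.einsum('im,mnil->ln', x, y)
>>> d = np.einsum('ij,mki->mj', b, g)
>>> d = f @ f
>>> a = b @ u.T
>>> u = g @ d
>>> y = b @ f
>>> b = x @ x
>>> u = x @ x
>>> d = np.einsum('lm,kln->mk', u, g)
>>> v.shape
(17, 3)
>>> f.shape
(17, 17)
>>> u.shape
(11, 11)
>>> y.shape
(17, 17)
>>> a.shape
(17, 37)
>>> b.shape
(11, 11)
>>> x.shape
(11, 11)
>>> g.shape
(37, 11, 17)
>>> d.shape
(11, 37)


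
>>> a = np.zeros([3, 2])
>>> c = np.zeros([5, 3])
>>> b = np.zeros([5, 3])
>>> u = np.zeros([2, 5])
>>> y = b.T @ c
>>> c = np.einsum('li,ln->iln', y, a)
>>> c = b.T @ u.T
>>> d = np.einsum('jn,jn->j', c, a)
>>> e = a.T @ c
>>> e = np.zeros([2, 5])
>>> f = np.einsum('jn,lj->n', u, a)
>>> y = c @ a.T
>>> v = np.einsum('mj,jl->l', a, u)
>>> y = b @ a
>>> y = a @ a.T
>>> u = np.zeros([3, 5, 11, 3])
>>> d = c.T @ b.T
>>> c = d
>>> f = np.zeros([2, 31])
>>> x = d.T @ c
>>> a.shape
(3, 2)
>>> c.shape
(2, 5)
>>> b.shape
(5, 3)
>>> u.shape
(3, 5, 11, 3)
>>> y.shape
(3, 3)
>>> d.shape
(2, 5)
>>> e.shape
(2, 5)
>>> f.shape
(2, 31)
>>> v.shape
(5,)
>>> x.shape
(5, 5)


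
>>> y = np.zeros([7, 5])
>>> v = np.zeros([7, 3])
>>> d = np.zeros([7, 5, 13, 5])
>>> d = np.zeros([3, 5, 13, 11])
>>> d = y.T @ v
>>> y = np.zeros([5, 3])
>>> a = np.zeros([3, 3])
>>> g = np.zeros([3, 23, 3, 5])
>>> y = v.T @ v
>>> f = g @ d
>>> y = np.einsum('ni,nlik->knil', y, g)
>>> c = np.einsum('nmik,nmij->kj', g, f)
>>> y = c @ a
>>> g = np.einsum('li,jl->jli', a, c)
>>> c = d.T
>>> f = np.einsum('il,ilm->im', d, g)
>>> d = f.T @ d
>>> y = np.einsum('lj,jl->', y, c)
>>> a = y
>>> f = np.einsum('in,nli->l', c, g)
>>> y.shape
()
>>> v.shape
(7, 3)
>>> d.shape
(3, 3)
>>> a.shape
()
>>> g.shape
(5, 3, 3)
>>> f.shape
(3,)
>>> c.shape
(3, 5)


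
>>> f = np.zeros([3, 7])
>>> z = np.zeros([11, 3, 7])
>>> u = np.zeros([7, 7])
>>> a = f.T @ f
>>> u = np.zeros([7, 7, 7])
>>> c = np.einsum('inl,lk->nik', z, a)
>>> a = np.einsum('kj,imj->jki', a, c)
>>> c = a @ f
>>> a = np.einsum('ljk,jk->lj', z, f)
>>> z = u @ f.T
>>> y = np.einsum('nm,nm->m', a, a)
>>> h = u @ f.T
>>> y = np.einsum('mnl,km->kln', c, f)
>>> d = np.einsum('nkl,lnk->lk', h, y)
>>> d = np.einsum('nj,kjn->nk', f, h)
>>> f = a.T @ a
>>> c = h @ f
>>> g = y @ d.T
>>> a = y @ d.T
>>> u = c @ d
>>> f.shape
(3, 3)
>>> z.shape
(7, 7, 3)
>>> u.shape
(7, 7, 7)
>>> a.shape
(3, 7, 3)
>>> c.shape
(7, 7, 3)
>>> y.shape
(3, 7, 7)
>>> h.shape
(7, 7, 3)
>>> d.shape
(3, 7)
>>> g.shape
(3, 7, 3)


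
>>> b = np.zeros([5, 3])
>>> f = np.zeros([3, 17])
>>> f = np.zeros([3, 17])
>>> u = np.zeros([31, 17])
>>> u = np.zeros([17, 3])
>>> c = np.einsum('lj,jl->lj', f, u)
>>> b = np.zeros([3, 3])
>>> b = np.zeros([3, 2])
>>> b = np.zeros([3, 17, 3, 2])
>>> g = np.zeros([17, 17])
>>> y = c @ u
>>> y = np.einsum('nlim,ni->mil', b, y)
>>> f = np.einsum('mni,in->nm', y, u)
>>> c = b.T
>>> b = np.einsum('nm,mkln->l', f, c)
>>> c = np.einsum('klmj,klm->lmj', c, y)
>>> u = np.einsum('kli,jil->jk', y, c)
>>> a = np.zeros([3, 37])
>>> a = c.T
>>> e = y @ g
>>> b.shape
(17,)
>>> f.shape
(3, 2)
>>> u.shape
(3, 2)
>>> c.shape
(3, 17, 3)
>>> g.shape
(17, 17)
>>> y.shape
(2, 3, 17)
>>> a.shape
(3, 17, 3)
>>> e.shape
(2, 3, 17)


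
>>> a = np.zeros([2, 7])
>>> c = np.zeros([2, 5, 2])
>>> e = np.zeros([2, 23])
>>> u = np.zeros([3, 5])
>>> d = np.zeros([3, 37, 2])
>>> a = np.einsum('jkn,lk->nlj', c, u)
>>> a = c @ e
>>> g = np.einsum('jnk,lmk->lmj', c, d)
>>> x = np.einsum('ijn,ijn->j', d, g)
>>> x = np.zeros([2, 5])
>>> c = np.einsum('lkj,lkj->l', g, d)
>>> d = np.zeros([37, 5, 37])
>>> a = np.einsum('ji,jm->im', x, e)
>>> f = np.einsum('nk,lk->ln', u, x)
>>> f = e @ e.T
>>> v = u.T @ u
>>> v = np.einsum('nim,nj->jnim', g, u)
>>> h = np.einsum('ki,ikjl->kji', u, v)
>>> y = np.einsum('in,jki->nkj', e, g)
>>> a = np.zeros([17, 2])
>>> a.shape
(17, 2)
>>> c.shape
(3,)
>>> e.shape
(2, 23)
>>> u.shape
(3, 5)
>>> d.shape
(37, 5, 37)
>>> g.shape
(3, 37, 2)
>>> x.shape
(2, 5)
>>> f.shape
(2, 2)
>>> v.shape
(5, 3, 37, 2)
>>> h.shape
(3, 37, 5)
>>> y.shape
(23, 37, 3)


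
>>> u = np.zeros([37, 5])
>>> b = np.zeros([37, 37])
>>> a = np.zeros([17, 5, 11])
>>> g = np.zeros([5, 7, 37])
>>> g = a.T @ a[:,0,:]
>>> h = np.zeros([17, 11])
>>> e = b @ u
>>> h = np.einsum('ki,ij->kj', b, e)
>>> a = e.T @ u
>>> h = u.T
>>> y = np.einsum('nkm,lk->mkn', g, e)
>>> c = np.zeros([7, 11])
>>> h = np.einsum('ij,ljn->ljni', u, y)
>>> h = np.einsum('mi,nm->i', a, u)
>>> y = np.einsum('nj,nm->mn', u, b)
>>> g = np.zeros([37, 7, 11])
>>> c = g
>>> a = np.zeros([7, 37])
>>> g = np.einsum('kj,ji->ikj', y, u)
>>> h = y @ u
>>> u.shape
(37, 5)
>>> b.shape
(37, 37)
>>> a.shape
(7, 37)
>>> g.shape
(5, 37, 37)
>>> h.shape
(37, 5)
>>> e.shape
(37, 5)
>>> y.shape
(37, 37)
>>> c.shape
(37, 7, 11)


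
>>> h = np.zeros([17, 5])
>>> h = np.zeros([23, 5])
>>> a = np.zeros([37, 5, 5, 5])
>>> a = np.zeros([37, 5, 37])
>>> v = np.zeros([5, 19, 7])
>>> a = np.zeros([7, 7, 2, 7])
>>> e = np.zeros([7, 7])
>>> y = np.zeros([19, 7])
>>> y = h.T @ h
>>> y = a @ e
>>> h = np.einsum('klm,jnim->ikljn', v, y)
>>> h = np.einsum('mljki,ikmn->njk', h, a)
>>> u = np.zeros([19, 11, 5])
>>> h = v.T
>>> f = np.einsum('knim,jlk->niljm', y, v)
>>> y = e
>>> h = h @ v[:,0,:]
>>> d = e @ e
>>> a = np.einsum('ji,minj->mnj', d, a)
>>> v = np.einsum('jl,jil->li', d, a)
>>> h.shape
(7, 19, 7)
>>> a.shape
(7, 2, 7)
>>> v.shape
(7, 2)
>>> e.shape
(7, 7)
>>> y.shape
(7, 7)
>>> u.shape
(19, 11, 5)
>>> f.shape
(7, 2, 19, 5, 7)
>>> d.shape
(7, 7)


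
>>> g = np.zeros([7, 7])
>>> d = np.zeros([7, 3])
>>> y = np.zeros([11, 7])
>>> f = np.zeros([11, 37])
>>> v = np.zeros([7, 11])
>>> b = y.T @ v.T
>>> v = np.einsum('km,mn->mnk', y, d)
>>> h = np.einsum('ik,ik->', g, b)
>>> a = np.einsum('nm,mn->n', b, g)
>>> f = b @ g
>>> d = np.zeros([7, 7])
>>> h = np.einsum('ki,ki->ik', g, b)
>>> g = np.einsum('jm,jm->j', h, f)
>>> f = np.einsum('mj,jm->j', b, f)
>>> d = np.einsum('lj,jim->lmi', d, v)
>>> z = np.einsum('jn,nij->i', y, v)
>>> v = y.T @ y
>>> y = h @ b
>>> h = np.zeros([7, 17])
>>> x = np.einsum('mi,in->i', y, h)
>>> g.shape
(7,)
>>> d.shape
(7, 11, 3)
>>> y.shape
(7, 7)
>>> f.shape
(7,)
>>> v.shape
(7, 7)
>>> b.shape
(7, 7)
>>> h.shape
(7, 17)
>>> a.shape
(7,)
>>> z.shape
(3,)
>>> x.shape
(7,)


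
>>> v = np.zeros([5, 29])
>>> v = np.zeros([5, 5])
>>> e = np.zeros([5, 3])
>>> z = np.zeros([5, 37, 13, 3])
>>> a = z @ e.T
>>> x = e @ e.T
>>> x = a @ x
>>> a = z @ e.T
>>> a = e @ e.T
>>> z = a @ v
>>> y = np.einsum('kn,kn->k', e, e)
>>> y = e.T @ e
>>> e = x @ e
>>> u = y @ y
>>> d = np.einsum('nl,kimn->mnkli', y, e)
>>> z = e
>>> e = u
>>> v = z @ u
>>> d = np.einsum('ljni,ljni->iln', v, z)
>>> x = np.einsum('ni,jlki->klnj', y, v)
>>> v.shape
(5, 37, 13, 3)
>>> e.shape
(3, 3)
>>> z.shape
(5, 37, 13, 3)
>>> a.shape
(5, 5)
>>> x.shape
(13, 37, 3, 5)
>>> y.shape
(3, 3)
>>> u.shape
(3, 3)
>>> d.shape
(3, 5, 13)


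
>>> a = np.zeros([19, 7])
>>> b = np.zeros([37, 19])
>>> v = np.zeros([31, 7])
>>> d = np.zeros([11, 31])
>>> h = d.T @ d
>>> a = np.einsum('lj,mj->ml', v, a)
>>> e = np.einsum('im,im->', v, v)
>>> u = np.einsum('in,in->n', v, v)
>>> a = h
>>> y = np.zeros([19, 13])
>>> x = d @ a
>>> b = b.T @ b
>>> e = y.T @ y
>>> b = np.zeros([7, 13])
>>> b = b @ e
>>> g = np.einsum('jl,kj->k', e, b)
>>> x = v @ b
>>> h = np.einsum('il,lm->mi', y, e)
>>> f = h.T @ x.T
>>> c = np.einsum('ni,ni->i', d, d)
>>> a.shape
(31, 31)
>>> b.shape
(7, 13)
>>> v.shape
(31, 7)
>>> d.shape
(11, 31)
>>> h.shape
(13, 19)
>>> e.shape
(13, 13)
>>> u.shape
(7,)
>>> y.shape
(19, 13)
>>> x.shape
(31, 13)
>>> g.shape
(7,)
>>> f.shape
(19, 31)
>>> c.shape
(31,)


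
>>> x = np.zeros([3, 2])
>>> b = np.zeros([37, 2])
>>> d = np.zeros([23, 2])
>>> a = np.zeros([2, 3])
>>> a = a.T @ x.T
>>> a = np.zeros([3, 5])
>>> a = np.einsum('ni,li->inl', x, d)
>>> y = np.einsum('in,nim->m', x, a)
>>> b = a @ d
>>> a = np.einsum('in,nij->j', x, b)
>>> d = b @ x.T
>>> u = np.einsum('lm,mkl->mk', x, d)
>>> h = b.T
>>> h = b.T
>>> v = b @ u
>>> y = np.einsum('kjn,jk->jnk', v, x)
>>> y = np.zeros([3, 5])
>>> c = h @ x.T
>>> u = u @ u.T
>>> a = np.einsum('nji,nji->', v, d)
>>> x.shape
(3, 2)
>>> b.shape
(2, 3, 2)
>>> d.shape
(2, 3, 3)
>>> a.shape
()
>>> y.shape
(3, 5)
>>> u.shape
(2, 2)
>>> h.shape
(2, 3, 2)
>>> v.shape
(2, 3, 3)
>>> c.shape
(2, 3, 3)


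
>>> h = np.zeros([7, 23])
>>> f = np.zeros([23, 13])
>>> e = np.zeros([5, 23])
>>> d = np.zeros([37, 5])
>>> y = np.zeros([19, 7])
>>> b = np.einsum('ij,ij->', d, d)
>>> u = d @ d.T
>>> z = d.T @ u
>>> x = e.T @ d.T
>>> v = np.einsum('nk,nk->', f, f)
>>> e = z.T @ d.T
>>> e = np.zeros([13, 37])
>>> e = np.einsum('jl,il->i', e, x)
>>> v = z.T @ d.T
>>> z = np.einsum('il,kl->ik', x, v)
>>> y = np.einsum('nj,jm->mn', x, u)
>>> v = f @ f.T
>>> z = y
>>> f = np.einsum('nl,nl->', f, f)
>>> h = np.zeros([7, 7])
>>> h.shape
(7, 7)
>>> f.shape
()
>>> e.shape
(23,)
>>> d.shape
(37, 5)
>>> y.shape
(37, 23)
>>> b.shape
()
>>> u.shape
(37, 37)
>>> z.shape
(37, 23)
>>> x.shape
(23, 37)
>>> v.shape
(23, 23)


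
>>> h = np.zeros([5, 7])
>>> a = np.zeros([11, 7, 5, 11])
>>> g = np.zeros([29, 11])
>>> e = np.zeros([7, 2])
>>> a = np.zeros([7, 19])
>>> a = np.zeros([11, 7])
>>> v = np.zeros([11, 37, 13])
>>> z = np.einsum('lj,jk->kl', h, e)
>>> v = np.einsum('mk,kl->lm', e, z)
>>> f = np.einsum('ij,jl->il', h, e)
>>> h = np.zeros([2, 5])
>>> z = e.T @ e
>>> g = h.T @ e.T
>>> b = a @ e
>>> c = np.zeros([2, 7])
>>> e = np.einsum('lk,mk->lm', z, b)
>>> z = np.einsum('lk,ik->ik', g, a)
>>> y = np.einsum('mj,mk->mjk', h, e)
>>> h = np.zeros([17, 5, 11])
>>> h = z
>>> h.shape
(11, 7)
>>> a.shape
(11, 7)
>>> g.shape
(5, 7)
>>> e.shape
(2, 11)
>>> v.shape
(5, 7)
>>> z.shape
(11, 7)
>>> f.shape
(5, 2)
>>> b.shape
(11, 2)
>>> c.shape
(2, 7)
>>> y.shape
(2, 5, 11)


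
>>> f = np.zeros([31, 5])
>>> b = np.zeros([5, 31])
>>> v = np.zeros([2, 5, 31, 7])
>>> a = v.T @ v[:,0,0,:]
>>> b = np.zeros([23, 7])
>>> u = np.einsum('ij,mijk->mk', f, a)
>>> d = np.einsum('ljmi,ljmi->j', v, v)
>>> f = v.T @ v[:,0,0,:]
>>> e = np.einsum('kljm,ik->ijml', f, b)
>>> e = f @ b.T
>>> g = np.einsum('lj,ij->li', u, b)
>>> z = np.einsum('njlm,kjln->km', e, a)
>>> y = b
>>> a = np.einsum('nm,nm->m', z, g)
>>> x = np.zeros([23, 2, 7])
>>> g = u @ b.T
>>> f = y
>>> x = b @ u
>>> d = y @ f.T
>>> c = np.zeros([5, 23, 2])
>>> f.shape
(23, 7)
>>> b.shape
(23, 7)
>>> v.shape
(2, 5, 31, 7)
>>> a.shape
(23,)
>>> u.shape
(7, 7)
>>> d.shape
(23, 23)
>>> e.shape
(7, 31, 5, 23)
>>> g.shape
(7, 23)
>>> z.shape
(7, 23)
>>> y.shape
(23, 7)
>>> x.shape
(23, 7)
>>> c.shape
(5, 23, 2)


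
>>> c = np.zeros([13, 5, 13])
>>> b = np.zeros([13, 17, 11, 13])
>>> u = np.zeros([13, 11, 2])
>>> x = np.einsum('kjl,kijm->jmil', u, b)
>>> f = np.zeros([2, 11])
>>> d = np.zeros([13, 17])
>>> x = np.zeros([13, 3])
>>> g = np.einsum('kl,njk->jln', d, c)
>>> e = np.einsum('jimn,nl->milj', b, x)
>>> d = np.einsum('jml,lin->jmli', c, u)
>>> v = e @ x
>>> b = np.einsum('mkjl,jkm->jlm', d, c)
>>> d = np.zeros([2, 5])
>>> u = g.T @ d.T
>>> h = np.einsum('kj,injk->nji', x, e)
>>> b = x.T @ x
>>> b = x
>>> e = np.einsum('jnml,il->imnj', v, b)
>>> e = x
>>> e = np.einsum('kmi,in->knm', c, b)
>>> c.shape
(13, 5, 13)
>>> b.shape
(13, 3)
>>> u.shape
(13, 17, 2)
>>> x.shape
(13, 3)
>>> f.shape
(2, 11)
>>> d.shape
(2, 5)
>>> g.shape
(5, 17, 13)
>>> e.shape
(13, 3, 5)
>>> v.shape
(11, 17, 3, 3)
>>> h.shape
(17, 3, 11)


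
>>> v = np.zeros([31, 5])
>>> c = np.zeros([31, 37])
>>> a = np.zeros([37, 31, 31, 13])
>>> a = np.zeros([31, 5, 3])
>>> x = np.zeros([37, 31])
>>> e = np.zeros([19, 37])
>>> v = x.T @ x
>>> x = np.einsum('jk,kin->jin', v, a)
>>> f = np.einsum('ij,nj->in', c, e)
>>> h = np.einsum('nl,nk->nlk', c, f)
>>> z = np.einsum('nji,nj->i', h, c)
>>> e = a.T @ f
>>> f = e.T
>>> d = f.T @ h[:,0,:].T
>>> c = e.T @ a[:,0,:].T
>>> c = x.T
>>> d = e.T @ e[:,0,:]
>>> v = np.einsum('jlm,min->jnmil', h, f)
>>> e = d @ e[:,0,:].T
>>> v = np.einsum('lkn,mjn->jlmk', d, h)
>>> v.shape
(37, 19, 31, 5)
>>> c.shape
(3, 5, 31)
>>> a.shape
(31, 5, 3)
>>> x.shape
(31, 5, 3)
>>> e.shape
(19, 5, 3)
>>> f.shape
(19, 5, 3)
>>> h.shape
(31, 37, 19)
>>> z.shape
(19,)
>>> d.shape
(19, 5, 19)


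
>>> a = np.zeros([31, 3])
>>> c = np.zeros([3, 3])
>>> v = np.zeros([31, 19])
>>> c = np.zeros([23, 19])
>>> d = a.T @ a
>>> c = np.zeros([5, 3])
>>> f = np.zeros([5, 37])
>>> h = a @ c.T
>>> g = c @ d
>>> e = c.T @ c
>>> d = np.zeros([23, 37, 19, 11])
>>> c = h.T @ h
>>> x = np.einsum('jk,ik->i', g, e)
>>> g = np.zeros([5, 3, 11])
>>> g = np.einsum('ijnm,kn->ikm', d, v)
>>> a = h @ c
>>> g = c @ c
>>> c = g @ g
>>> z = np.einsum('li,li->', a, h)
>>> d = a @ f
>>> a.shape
(31, 5)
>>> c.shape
(5, 5)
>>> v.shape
(31, 19)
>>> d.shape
(31, 37)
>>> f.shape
(5, 37)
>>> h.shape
(31, 5)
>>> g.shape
(5, 5)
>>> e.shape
(3, 3)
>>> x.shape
(3,)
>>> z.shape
()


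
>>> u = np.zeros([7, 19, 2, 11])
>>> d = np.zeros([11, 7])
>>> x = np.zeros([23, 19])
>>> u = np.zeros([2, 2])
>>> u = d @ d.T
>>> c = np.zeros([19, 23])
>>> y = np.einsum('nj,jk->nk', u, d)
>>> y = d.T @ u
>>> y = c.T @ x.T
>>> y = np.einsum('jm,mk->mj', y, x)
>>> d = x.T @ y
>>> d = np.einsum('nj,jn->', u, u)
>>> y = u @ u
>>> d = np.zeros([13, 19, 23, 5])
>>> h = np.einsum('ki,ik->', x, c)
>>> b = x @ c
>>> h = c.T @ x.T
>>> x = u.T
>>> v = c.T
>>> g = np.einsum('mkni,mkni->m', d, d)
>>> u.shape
(11, 11)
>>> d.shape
(13, 19, 23, 5)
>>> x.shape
(11, 11)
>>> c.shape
(19, 23)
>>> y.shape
(11, 11)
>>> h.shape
(23, 23)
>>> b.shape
(23, 23)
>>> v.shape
(23, 19)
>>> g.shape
(13,)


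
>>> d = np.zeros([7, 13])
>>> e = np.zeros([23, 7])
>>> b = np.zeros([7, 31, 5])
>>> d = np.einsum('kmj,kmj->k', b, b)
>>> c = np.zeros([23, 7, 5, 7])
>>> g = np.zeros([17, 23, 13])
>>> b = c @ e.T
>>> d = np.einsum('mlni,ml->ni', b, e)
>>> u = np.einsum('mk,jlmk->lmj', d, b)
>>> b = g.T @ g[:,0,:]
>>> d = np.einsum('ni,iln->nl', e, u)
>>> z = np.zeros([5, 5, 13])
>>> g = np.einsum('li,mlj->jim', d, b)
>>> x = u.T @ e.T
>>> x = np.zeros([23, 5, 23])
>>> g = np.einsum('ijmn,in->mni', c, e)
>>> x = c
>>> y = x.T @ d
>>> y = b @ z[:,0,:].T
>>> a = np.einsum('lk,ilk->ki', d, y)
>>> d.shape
(23, 5)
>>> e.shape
(23, 7)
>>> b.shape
(13, 23, 13)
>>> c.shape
(23, 7, 5, 7)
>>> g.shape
(5, 7, 23)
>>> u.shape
(7, 5, 23)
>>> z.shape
(5, 5, 13)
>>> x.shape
(23, 7, 5, 7)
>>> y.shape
(13, 23, 5)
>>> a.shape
(5, 13)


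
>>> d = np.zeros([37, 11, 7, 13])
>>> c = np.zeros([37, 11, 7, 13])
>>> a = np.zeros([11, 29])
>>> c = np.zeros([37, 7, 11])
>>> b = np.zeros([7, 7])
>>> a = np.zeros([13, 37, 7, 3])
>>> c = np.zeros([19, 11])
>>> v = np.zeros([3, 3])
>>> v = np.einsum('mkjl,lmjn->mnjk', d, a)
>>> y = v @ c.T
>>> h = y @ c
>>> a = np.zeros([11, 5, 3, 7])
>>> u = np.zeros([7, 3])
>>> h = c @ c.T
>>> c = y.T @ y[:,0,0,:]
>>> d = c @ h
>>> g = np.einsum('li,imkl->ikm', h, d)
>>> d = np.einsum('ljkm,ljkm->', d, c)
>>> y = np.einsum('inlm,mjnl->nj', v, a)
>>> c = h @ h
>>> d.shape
()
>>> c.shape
(19, 19)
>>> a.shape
(11, 5, 3, 7)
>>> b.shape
(7, 7)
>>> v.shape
(37, 3, 7, 11)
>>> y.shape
(3, 5)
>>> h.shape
(19, 19)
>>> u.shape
(7, 3)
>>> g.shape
(19, 3, 7)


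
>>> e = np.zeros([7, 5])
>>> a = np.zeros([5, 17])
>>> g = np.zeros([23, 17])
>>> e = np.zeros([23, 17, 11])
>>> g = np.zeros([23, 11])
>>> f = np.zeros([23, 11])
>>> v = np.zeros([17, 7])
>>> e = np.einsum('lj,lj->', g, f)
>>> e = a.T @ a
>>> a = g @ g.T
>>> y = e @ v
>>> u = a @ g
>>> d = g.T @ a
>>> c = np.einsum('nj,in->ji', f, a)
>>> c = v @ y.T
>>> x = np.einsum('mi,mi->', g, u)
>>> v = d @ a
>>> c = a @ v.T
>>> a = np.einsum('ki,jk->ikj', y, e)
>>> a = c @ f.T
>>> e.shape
(17, 17)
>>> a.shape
(23, 23)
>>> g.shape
(23, 11)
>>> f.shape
(23, 11)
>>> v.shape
(11, 23)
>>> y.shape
(17, 7)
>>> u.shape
(23, 11)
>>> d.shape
(11, 23)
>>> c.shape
(23, 11)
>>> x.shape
()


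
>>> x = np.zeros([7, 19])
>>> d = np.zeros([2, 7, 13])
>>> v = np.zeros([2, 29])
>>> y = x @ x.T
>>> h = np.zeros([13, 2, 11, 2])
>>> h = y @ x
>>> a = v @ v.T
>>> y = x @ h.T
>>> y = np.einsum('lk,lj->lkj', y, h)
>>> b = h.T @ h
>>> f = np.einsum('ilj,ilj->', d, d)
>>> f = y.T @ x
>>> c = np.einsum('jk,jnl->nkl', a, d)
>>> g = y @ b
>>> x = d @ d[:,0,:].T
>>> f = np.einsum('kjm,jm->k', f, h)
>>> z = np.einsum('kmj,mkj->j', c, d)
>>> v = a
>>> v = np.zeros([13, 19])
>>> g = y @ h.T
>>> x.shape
(2, 7, 2)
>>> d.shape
(2, 7, 13)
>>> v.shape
(13, 19)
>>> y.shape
(7, 7, 19)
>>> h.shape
(7, 19)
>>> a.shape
(2, 2)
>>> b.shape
(19, 19)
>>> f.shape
(19,)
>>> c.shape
(7, 2, 13)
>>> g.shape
(7, 7, 7)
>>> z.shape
(13,)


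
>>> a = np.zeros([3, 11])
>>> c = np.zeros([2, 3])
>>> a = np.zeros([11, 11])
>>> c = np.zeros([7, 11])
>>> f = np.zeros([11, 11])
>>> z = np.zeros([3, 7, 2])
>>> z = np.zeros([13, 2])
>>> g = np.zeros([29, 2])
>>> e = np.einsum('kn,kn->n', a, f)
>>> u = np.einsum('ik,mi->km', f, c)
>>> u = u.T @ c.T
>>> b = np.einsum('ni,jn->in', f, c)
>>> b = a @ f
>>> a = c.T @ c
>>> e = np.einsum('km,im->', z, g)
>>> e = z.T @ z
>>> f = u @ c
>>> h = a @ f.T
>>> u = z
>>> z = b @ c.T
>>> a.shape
(11, 11)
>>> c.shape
(7, 11)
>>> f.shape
(7, 11)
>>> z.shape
(11, 7)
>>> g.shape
(29, 2)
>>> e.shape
(2, 2)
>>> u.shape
(13, 2)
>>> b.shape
(11, 11)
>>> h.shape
(11, 7)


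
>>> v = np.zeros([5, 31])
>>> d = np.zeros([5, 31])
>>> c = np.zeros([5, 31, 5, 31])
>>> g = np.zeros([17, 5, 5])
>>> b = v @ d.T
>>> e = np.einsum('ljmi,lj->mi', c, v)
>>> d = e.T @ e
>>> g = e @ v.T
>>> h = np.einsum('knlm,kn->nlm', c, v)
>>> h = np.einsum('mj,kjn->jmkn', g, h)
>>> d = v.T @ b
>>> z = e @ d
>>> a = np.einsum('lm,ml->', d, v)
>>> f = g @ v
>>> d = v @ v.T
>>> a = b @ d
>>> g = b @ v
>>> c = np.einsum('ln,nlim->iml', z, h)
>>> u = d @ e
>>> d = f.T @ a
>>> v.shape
(5, 31)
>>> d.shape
(31, 5)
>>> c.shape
(31, 31, 5)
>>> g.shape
(5, 31)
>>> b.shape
(5, 5)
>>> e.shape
(5, 31)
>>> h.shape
(5, 5, 31, 31)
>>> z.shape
(5, 5)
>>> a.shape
(5, 5)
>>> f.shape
(5, 31)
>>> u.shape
(5, 31)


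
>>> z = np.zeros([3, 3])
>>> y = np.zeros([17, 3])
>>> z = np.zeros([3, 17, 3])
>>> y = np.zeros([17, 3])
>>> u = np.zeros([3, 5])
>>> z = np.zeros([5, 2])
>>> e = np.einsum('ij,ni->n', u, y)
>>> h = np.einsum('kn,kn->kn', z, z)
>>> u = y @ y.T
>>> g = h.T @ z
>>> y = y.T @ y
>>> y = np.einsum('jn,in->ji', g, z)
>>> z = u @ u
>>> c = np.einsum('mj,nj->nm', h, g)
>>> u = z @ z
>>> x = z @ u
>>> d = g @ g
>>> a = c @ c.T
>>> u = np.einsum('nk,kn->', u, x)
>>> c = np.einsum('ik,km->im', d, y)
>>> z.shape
(17, 17)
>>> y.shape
(2, 5)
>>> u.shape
()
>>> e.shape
(17,)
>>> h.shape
(5, 2)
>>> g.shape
(2, 2)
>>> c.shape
(2, 5)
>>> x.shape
(17, 17)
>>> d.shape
(2, 2)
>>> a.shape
(2, 2)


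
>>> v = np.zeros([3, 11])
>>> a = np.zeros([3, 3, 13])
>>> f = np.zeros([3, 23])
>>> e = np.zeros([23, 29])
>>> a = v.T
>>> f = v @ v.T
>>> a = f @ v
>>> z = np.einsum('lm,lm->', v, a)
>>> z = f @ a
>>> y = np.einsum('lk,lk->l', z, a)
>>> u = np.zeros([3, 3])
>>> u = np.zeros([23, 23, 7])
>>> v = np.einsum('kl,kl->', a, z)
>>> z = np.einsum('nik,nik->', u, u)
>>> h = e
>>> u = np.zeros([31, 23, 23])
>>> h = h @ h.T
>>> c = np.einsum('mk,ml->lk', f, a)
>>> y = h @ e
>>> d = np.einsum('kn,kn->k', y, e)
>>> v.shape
()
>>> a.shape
(3, 11)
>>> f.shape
(3, 3)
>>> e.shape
(23, 29)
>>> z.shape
()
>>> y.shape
(23, 29)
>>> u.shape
(31, 23, 23)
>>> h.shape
(23, 23)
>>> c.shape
(11, 3)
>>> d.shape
(23,)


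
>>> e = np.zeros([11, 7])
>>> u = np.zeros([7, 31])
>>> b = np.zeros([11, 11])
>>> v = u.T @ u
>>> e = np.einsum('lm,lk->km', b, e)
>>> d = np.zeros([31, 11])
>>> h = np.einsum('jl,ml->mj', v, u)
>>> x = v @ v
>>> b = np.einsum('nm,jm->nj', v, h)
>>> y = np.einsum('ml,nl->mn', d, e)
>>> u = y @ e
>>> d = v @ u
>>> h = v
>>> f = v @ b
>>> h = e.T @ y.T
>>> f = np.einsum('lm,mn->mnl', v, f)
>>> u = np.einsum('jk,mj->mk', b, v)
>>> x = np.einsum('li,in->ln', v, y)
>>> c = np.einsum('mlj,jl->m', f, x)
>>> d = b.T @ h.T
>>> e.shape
(7, 11)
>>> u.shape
(31, 7)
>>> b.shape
(31, 7)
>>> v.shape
(31, 31)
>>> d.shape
(7, 11)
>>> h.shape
(11, 31)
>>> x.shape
(31, 7)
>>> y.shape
(31, 7)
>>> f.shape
(31, 7, 31)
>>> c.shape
(31,)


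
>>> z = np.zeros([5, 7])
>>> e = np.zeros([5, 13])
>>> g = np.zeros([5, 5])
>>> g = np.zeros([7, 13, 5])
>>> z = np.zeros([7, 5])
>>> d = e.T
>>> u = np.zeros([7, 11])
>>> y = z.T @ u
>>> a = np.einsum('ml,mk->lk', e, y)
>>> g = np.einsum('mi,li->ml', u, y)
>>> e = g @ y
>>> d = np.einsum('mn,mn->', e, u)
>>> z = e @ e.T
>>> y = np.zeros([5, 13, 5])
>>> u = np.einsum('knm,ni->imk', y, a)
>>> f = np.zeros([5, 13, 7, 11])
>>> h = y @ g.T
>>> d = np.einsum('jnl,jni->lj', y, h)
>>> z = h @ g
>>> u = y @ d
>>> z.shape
(5, 13, 5)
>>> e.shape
(7, 11)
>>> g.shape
(7, 5)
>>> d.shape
(5, 5)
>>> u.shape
(5, 13, 5)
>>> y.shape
(5, 13, 5)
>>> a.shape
(13, 11)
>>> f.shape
(5, 13, 7, 11)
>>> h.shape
(5, 13, 7)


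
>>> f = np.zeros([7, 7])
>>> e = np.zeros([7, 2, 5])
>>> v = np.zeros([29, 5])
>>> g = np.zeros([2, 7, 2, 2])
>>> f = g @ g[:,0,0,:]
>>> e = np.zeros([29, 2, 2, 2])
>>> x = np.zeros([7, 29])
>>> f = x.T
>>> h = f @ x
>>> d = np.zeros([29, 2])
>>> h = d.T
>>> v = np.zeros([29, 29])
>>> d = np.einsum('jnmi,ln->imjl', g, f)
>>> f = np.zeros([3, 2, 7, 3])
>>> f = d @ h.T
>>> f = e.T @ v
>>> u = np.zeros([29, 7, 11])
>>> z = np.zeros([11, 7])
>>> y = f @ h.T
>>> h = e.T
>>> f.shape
(2, 2, 2, 29)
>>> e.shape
(29, 2, 2, 2)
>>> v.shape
(29, 29)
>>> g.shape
(2, 7, 2, 2)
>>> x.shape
(7, 29)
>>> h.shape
(2, 2, 2, 29)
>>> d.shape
(2, 2, 2, 29)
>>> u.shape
(29, 7, 11)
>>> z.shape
(11, 7)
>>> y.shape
(2, 2, 2, 2)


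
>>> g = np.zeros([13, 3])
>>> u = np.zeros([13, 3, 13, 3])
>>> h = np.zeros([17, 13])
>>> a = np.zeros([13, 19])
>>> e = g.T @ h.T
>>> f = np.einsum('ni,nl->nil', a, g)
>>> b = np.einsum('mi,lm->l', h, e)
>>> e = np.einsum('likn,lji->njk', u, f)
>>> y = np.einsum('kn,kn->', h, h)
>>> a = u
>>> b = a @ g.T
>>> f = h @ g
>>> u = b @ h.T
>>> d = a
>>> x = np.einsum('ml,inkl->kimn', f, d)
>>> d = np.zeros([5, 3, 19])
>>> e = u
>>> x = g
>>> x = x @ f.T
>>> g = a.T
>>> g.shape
(3, 13, 3, 13)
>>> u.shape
(13, 3, 13, 17)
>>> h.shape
(17, 13)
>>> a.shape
(13, 3, 13, 3)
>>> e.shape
(13, 3, 13, 17)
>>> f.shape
(17, 3)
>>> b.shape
(13, 3, 13, 13)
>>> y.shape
()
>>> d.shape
(5, 3, 19)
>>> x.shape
(13, 17)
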